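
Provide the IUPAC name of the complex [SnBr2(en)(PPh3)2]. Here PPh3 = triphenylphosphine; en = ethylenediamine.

dibromo(ethylenediamine)bis(triphenylphosphine)tin(II)

There is no counter-ion, so the complex is neutral overall.
Ligand charges: 2×triphenylphosphine (neutral), 2×bromo (-1 each), 1×ethylenediamine (neutral); total -2. So Sn + (-2) = 0, giving Sn = +2.
Ligands are named alphabetically: bromo before ethylenediamine before triphenylphosphine.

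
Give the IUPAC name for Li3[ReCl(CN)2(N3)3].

The 3 lithium counter-ions carry a total charge of +3, so each complex ion is 3−.
Ligand charges: 3×azido (-1 each), 1×chloro (-1 each), 2×cyano (-1 each); total -6. So Re + (-6) = 3−, giving Re = +3.
The complex ion is anionic, so rhenium takes the -ate form rhenate(III).

lithium triazidochlorodicyanorhenate(III)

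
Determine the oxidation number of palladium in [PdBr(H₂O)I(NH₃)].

No counter-ion: the bracketed complex is neutral.
Ligand charges: 1×H2O neutral; 1×NH3 neutral; 1×I = -1; 1×Br = -1; sum -2.
Pd + (-2) = 0 ⇒ Pd is +2.

+2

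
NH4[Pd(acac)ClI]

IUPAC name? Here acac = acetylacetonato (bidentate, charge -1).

ammonium (acetylacetonato)chloroiodopalladate(II)

The 1 ammonium counter-ion carries a total charge of +1, so each complex ion is 1−.
Ligand charges: 1×iodo (-1 each), 1×chloro (-1 each), 1×acetylacetonato (-1 each); total -3. So Pd + (-3) = 1−, giving Pd = +2.
Ligands are named alphabetically: acetylacetonato before chloro before iodo.
The complex ion is anionic, so palladium takes the -ate form palladate(II).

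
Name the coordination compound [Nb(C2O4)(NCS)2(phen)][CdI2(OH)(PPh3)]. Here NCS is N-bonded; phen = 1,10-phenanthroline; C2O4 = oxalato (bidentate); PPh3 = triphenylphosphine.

diisothiocyanatooxalato(1,10-phenanthroline)niobium(V) hydroxodiiodo(triphenylphosphine)cadmate(II)

Cadmium is always +2 in its complexes; the anion's ligand charges sum to -3, so the complex anion is 1−.
A 1:1 salt means the cation carries the equal and opposite charge, 1+.
Cation: ligand charges sum to -4; for the ion to be 1+, Nb = +5.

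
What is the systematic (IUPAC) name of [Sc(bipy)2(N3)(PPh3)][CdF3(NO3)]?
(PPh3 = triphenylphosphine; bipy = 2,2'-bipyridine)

Cadmium is always +2 in its complexes; the anion's ligand charges sum to -4, so the complex anion is 2−.
A 1:1 salt means the cation carries the equal and opposite charge, 2+.
Cation: ligand charges sum to -1; for the ion to be 2+, Sc = +3.

azidobis(2,2'-bipyridine)(triphenylphosphine)scandium(III) trifluoronitratocadmate(II)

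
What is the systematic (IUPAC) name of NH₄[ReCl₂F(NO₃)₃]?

ammonium dichlorofluorotrinitratorhenate(V)

The 1 ammonium counter-ion carries a total charge of +1, so each complex ion is 1−.
Ligand charges: 3×nitrato (-1 each), 1×fluoro (-1 each), 2×chloro (-1 each); total -6. So Re + (-6) = 1−, giving Re = +5.
The complex ion is anionic, so rhenium takes the -ate form rhenate(V).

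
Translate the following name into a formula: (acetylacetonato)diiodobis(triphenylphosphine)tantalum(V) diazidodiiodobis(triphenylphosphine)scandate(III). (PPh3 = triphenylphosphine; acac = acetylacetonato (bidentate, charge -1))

[Ta(acac)I2(PPh3)2][ScI2(N3)2(PPh3)2]2

Cation [Ta…]: ligand charges -3, Ta(V) ⇒ ion charge 2+.
Anion [Sc…]: ligand charges -4, Sc(III) ⇒ ion charge 1−.
One 2+ cation requires 2 of the 1− anion.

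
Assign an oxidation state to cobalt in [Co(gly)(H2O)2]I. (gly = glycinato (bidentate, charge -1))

1 iodide outside the brackets (-1 each) → the complex ion is 1+.
Ligand charges: 2×H2O neutral; 1×gly = -1; sum -1.
Co + (-1) = 1+ ⇒ Co is +2.

+2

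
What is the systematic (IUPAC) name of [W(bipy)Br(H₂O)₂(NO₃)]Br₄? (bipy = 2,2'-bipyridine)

diaqua(2,2'-bipyridine)bromonitratotungsten(VI) bromide

The 4 bromide counter-ions carry a total charge of -4, so each complex ion is 4+.
Ligand charges: 1×2,2'-bipyridine (neutral), 1×bromo (-1 each), 2×aqua (neutral), 1×nitrato (-1 each); total -2. So W + (-2) = 4+, giving W = +6.
Ligands are named alphabetically: aqua before bipyridine before bromo before nitrato.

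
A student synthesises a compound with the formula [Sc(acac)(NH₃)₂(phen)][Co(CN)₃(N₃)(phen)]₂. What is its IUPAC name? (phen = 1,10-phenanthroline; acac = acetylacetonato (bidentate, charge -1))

Both ions are complex: the cation is named first with the plain metal name, the anion second with the -ate form; each ion's ligands are alphabetised independently.
Scandium is always +3 in its complexes; the cation's ligand charges sum to -1, so the complex cation is 2+.
With 2 anions per cation, each anion must be 2/2 = 1−.
Anion: ligand charges sum to -4; for the ion to be 1−, Co = +3.

(acetylacetonato)diammine(1,10-phenanthroline)scandium(III) azidotricyano(1,10-phenanthroline)cobaltate(III)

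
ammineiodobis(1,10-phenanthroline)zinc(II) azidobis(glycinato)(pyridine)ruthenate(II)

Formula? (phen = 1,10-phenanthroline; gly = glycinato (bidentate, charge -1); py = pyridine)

Cation [Zn…]: ligand charges -1, Zn(II) ⇒ ion charge 1+.
Anion [Ru…]: ligand charges -3, Ru(II) ⇒ ion charge 1−.
One 1+ cation balances one 1− anion.

[ZnI(NH3)(phen)2][Ru(gly)2(N3)(py)]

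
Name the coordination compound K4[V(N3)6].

The 4 potassium counter-ions carry a total charge of +4, so each complex ion is 4−.
Ligand charges: 6×azido (-1 each); total -6. So V + (-6) = 4−, giving V = +2.
The complex ion is anionic, so vanadium takes the -ate form vanadate(II).

potassium hexaazidovanadate(II)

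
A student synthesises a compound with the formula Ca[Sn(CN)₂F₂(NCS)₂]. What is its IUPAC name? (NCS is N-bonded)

The 1 calcium counter-ion carries a total charge of +2, so each complex ion is 2−.
Ligand charges: 2×cyano (-1 each), 2×isothiocyanato (-1 each), 2×fluoro (-1 each); total -6. So Sn + (-6) = 2−, giving Sn = +4.
Ligands are named alphabetically: cyano before fluoro before isothiocyanato.
The complex ion is anionic, so tin takes the -ate form stannate(IV).

calcium dicyanodifluorodiisothiocyanatostannate(IV)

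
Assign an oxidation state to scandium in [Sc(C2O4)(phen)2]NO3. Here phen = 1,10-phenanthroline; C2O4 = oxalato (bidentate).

1 nitrate outside the brackets (-1 each) → the complex ion is 1+.
Ligand charges: 2×phen neutral; 1×C2O4 = -2; sum -2.
Sc + (-2) = 1+ ⇒ Sc is +3.

+3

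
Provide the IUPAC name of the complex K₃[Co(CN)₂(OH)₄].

potassium dicyanotetrahydroxocobaltate(III)

The 3 potassium counter-ions carry a total charge of +3, so each complex ion is 3−.
Ligand charges: 4×hydroxo (-1 each), 2×cyano (-1 each); total -6. So Co + (-6) = 3−, giving Co = +3.
The complex ion is anionic, so cobalt takes the -ate form cobaltate(III).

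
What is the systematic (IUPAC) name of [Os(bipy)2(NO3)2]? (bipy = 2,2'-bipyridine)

There is no counter-ion, so the complex is neutral overall.
Ligand charges: 2×2,2'-bipyridine (neutral), 2×nitrato (-1 each); total -2. So Os + (-2) = 0, giving Os = +2.
Ligands are named alphabetically: bipyridine before nitrato.

bis(2,2'-bipyridine)dinitratoosmium(II)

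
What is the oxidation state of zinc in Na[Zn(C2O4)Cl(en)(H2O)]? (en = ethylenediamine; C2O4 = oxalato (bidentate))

1 sodium outside the brackets (+1 each) → the complex ion is 1−.
Ligand charges: 1×Cl = -1; 1×en neutral; 1×C2O4 = -2; 1×H2O neutral; sum -3.
Zn + (-3) = 1− ⇒ Zn is +2.

+2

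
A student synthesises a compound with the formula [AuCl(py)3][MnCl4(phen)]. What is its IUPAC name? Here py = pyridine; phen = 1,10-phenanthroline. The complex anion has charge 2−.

chlorotris(pyridine)gold(III) tetrachloro(1,10-phenanthroline)manganate(II)

Both ions are complex: the cation is named first with the plain metal name, the anion second with the -ate form; each ion's ligands are alphabetised independently.
The complex anion is given as 2−; its ligand charges sum to -4, so Mn = +2.
A 1:1 salt means the cation carries the equal and opposite charge, 2+.
Cation: ligand charges sum to -1; for the ion to be 2+, Au = +3.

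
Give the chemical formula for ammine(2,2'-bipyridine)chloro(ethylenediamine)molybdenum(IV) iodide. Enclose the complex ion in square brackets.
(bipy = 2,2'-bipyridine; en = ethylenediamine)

[Mo(bipy)Cl(en)(NH3)]I3

Ligands: 1 chloro (Cl, -1), 1 2,2'-bipyridine (bipy, neutral), 1 ammine (NH3, neutral), 1 ethylenediamine (en, neutral). Ligand charge sum = -1.
With Mo in oxidation state +4, the complex ion is [Mo...]^3+.
Charge balance with iodide (-1) requires 1 complex ion per 3 iodide.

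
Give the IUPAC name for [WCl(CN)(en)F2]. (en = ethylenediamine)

chlorocyano(ethylenediamine)difluorotungsten(IV)

There is no counter-ion, so the complex is neutral overall.
Ligand charges: 1×ethylenediamine (neutral), 1×cyano (-1 each), 2×fluoro (-1 each), 1×chloro (-1 each); total -4. So W + (-4) = 0, giving W = +4.
Ligands are named alphabetically: chloro before cyano before ethylenediamine before fluoro.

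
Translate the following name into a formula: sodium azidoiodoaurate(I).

Na[AuI(N3)]

Ligands: 1 iodo (I, -1), 1 azido (N3, -1). Ligand charge sum = -2.
With Au in oxidation state +1, the complex ion is [Au...]^1−.
Charge balance with sodium (+1) requires 1 complex ion per 1 sodium.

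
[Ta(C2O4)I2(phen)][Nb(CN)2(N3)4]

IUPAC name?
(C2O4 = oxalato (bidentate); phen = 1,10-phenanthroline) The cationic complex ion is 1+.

Both ions are complex: the cation is named first with the plain metal name, the anion second with the -ate form; each ion's ligands are alphabetised independently.
The complex cation is given as 1+; its ligand charges sum to -4, so Ta = +5.
A 1:1 salt means the anion carries the equal and opposite charge, 1−.
Anion: ligand charges sum to -6; for the ion to be 1−, Nb = +5.

diiodooxalato(1,10-phenanthroline)tantalum(V) tetraazidodicyanoniobate(V)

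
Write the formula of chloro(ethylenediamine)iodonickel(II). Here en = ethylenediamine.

Ligands: 1 iodo (I, -1), 1 ethylenediamine (en, neutral), 1 chloro (Cl, -1). Ligand charge sum = -2.
With Ni in oxidation state +2, the complex ion is [Ni...].

[NiCl(en)I]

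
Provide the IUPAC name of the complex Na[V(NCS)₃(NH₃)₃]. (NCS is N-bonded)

sodium triamminetriisothiocyanatovanadate(II)

The 1 sodium counter-ion carries a total charge of +1, so each complex ion is 1−.
Ligand charges: 3×isothiocyanato (-1 each), 3×ammine (neutral); total -3. So V + (-3) = 1−, giving V = +2.
The complex ion is anionic, so vanadium takes the -ate form vanadate(II).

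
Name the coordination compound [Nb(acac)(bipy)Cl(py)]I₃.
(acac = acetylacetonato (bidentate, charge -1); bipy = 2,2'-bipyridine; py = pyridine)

The 3 iodide counter-ions carry a total charge of -3, so each complex ion is 3+.
Ligand charges: 1×acetylacetonato (-1 each), 1×2,2'-bipyridine (neutral), 1×chloro (-1 each), 1×pyridine (neutral); total -2. So Nb + (-2) = 3+, giving Nb = +5.
Ligands are named alphabetically: acetylacetonato before bipyridine before chloro before pyridine.

(acetylacetonato)(2,2'-bipyridine)chloro(pyridine)niobium(V) iodide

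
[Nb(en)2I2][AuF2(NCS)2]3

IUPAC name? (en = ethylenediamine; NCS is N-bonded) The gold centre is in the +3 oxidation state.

bis(ethylenediamine)diiodoniobium(V) difluorodiisothiocyanatoaurate(III)

Both ions are complex: the cation is named first with the plain metal name, the anion second with the -ate form; each ion's ligands are alphabetised independently.
Au is given as +3; the anion's ligand charges sum to -4, so the complex anion is 1−.
With 3 anions per cation, the cation must be 3×1 = 3+.
Cation: ligand charges sum to -2; for the ion to be 3+, Nb = +5.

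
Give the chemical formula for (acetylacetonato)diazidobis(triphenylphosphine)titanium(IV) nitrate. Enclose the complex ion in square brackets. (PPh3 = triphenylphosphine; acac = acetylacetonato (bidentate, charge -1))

Ligands: 2 azido (N3, -1), 2 triphenylphosphine (PPh3, neutral), 1 acetylacetonato (acac, -1). Ligand charge sum = -3.
With Ti in oxidation state +4, the complex ion is [Ti...]^1+.
Charge balance with nitrate (-1) requires 1 complex ion per 1 nitrate.

[Ti(acac)(N3)2(PPh3)2]NO3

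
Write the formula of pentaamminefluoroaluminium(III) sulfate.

[AlF(NH3)5]SO4

Ligands: 5 ammine (NH3, neutral), 1 fluoro (F, -1). Ligand charge sum = -1.
With Al in oxidation state +3, the complex ion is [Al...]^2+.
Charge balance with sulfate (-2) requires 1 complex ion per 1 sulfate.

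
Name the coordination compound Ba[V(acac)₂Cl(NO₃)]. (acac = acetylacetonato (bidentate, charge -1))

The 1 barium counter-ion carries a total charge of +2, so each complex ion is 2−.
Ligand charges: 1×chloro (-1 each), 2×acetylacetonato (-1 each), 1×nitrato (-1 each); total -4. So V + (-4) = 2−, giving V = +2.
Ligands are named alphabetically: acetylacetonato before chloro before nitrato.
The complex ion is anionic, so vanadium takes the -ate form vanadate(II).

barium bis(acetylacetonato)chloronitratovanadate(II)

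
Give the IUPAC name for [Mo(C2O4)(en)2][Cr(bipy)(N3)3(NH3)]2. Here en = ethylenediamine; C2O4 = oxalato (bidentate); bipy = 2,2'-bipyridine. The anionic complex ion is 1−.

bis(ethylenediamine)oxalatomolybdenum(IV) amminetriazido(2,2'-bipyridine)chromate(II)

The complex anion is given as 1−; its ligand charges sum to -3, so Cr = +2.
With 2 anions per cation, the cation must be 2×1 = 2+.
Cation: ligand charges sum to -2; for the ion to be 2+, Mo = +4.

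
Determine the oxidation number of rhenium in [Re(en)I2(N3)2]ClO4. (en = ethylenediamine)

1 perchlorate outside the brackets (-1 each) → the complex ion is 1+.
Ligand charges: 2×N3 = -2; 2×I = -2; 1×en neutral; sum -4.
Re + (-4) = 1+ ⇒ Re is +5.

+5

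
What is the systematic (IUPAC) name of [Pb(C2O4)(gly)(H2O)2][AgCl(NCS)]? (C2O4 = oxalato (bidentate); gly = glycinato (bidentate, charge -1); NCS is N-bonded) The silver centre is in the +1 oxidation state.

diaqua(glycinato)oxalatolead(IV) chloroisothiocyanatoargentate(I)

Both ions are complex: the cation is named first with the plain metal name, the anion second with the -ate form; each ion's ligands are alphabetised independently.
Ag is given as +1; the anion's ligand charges sum to -2, so the complex anion is 1−.
A 1:1 salt means the cation carries the equal and opposite charge, 1+.
Cation: ligand charges sum to -3; for the ion to be 1+, Pb = +4.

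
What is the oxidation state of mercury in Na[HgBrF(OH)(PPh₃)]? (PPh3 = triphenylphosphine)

1 sodium outside the brackets (+1 each) → the complex ion is 1−.
Ligand charges: 1×F = -1; 1×Br = -1; 1×OH = -1; 1×PPh3 neutral; sum -3.
Hg + (-3) = 1− ⇒ Hg is +2.

+2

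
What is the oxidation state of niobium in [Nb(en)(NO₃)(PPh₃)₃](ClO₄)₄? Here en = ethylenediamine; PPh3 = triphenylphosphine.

+5

4 perchlorate outside the brackets (-1 each) → the complex ion is 4+.
Ligand charges: 1×NO3 = -1; 1×en neutral; 3×PPh3 neutral; sum -1.
Nb + (-1) = 4+ ⇒ Nb is +5.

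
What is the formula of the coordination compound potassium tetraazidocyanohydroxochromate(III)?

K3[Cr(CN)(N3)4(OH)]

Ligands: 1 cyano (CN, -1), 4 azido (N3, -1), 1 hydroxo (OH, -1). Ligand charge sum = -6.
Charge balance with potassium (+1) requires 1 complex ion per 3 potassium.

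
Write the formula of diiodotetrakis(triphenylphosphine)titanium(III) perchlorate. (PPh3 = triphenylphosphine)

[TiI2(PPh3)4]ClO4

Ligands: 4 triphenylphosphine (PPh3, neutral), 2 iodo (I, -1). Ligand charge sum = -2.
Charge balance with perchlorate (-1) requires 1 complex ion per 1 perchlorate.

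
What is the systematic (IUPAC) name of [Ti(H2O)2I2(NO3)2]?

There is no counter-ion, so the complex is neutral overall.
Ligand charges: 2×aqua (neutral), 2×iodo (-1 each), 2×nitrato (-1 each); total -4. So Ti + (-4) = 0, giving Ti = +4.
Ligands are named alphabetically: aqua before iodo before nitrato.

diaquadiiododinitratotitanium(IV)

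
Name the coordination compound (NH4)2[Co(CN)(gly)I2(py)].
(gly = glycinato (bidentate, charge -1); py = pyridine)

ammonium cyano(glycinato)diiodo(pyridine)cobaltate(II)

The 2 ammonium counter-ions carry a total charge of +2, so each complex ion is 2−.
Ligand charges: 2×iodo (-1 each), 1×cyano (-1 each), 1×glycinato (-1 each), 1×pyridine (neutral); total -4. So Co + (-4) = 2−, giving Co = +2.
Ligands are named alphabetically: cyano before glycinato before iodo before pyridine.
The complex ion is anionic, so cobalt takes the -ate form cobaltate(II).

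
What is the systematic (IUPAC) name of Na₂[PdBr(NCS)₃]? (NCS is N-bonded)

The 2 sodium counter-ions carry a total charge of +2, so each complex ion is 2−.
Ligand charges: 3×isothiocyanato (-1 each), 1×bromo (-1 each); total -4. So Pd + (-4) = 2−, giving Pd = +2.
The complex ion is anionic, so palladium takes the -ate form palladate(II).

sodium bromotriisothiocyanatopalladate(II)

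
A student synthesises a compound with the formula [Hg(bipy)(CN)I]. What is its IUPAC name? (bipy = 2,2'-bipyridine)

(2,2'-bipyridine)cyanoiodomercury(II)

There is no counter-ion, so the complex is neutral overall.
Ligand charges: 1×2,2'-bipyridine (neutral), 1×cyano (-1 each), 1×iodo (-1 each); total -2. So Hg + (-2) = 0, giving Hg = +2.
Ligands are named alphabetically: bipyridine before cyano before iodo.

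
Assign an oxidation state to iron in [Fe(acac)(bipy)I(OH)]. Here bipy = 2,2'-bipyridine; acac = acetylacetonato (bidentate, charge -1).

No counter-ion: the bracketed complex is neutral.
Ligand charges: 1×bipy neutral; 1×OH = -1; 1×I = -1; 1×acac = -1; sum -3.
Fe + (-3) = 0 ⇒ Fe is +3.

+3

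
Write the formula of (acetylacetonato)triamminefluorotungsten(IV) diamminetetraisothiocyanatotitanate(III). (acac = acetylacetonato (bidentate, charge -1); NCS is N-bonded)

[W(acac)F(NH3)3][Ti(NCS)4(NH3)2]2

Cation [W…]: ligand charges -2, W(IV) ⇒ ion charge 2+.
Anion [Ti…]: ligand charges -4, Ti(III) ⇒ ion charge 1−.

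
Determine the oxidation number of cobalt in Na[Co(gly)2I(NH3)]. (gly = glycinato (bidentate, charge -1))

1 sodium outside the brackets (+1 each) → the complex ion is 1−.
Ligand charges: 1×NH3 neutral; 1×I = -1; 2×gly = -2; sum -3.
Co + (-3) = 1− ⇒ Co is +2.

+2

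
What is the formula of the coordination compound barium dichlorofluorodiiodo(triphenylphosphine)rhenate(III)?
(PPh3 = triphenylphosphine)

Ba[ReCl2FI2(PPh3)]

Ligands: 1 fluoro (F, -1), 1 triphenylphosphine (PPh3, neutral), 2 chloro (Cl, -1), 2 iodo (I, -1). Ligand charge sum = -5.
Charge balance with barium (+2) requires 1 complex ion per 1 barium.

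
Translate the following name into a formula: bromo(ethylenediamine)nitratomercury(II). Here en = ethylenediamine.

Ligands: 1 ethylenediamine (en, neutral), 1 bromo (Br, -1), 1 nitrato (NO3, -1). Ligand charge sum = -2.
With Hg in oxidation state +2, the complex ion is [Hg...].

[HgBr(en)(NO3)]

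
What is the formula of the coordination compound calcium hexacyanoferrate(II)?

Ca2[Fe(CN)6]

Ligands: 6 cyano (CN, -1). Ligand charge sum = -6.
With Fe in oxidation state +2, the complex ion is [Fe...]^4−.
Charge balance with calcium (+2) requires 1 complex ion per 2 calcium.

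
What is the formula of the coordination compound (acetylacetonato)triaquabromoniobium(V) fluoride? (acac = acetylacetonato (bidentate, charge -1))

Ligands: 1 acetylacetonato (acac, -1), 1 bromo (Br, -1), 3 aqua (H2O, neutral). Ligand charge sum = -2.
Charge balance with fluoride (-1) requires 1 complex ion per 3 fluoride.

[Nb(acac)Br(H2O)3]F3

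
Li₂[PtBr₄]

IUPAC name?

lithium tetrabromoplatinate(II)

The 2 lithium counter-ions carry a total charge of +2, so each complex ion is 2−.
Ligand charges: 4×bromo (-1 each); total -4. So Pt + (-4) = 2−, giving Pt = +2.
The complex ion is anionic, so platinum takes the -ate form platinate(II).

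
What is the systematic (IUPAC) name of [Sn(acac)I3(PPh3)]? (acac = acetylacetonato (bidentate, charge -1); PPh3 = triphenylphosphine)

(acetylacetonato)triiodo(triphenylphosphine)tin(IV)

There is no counter-ion, so the complex is neutral overall.
Ligand charges: 1×acetylacetonato (-1 each), 3×iodo (-1 each), 1×triphenylphosphine (neutral); total -4. So Sn + (-4) = 0, giving Sn = +4.
Ligands are named alphabetically: acetylacetonato before iodo before triphenylphosphine.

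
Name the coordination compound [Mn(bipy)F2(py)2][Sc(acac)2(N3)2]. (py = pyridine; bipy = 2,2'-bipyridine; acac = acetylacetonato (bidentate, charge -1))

Both ions are complex: the cation is named first with the plain metal name, the anion second with the -ate form; each ion's ligands are alphabetised independently.
Scandium is always +3 in its complexes; the anion's ligand charges sum to -4, so the complex anion is 1−.
A 1:1 salt means the cation carries the equal and opposite charge, 1+.
Cation: ligand charges sum to -2; for the ion to be 1+, Mn = +3.

(2,2'-bipyridine)difluorobis(pyridine)manganese(III) bis(acetylacetonato)diazidoscandate(III)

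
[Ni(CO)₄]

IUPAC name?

tetracarbonylnickel(0)

There is no counter-ion, so the complex is neutral overall.
Ligand charges: 4×carbonyl (neutral); total 0. So Ni + (0) = 0, giving Ni = 0.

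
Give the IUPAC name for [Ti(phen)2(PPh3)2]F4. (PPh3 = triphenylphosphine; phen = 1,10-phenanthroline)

bis(1,10-phenanthroline)bis(triphenylphosphine)titanium(IV) fluoride

The 4 fluoride counter-ions carry a total charge of -4, so each complex ion is 4+.
Ligand charges: 2×triphenylphosphine (neutral), 2×1,10-phenanthroline (neutral); total 0. So Ti + (0) = 4+, giving Ti = +4.
Ligands are named alphabetically: phenanthroline before triphenylphosphine.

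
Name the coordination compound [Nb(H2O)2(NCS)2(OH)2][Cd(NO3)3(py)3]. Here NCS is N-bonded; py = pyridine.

diaquadihydroxodiisothiocyanatoniobium(V) trinitratotris(pyridine)cadmate(II)

Both ions are complex: the cation is named first with the plain metal name, the anion second with the -ate form; each ion's ligands are alphabetised independently.
Cadmium is always +2 in its complexes; the anion's ligand charges sum to -3, so the complex anion is 1−.
A 1:1 salt means the cation carries the equal and opposite charge, 1+.
Cation: ligand charges sum to -4; for the ion to be 1+, Nb = +5.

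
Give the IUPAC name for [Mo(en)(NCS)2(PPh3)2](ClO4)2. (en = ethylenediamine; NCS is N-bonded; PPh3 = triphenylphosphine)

The 2 perchlorate counter-ions carry a total charge of -2, so each complex ion is 2+.
Ligand charges: 1×ethylenediamine (neutral), 2×isothiocyanato (-1 each), 2×triphenylphosphine (neutral); total -2. So Mo + (-2) = 2+, giving Mo = +4.
Ligands are named alphabetically: ethylenediamine before isothiocyanato before triphenylphosphine.

(ethylenediamine)diisothiocyanatobis(triphenylphosphine)molybdenum(IV) perchlorate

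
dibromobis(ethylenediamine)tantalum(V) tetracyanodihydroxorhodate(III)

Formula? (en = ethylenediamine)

Cation [Ta…]: ligand charges -2, Ta(V) ⇒ ion charge 3+.
Anion [Rh…]: ligand charges -6, Rh(III) ⇒ ion charge 3−.

[TaBr2(en)2][Rh(CN)4(OH)2]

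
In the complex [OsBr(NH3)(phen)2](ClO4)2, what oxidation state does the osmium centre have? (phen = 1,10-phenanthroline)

2 perchlorate outside the brackets (-1 each) → the complex ion is 2+.
Ligand charges: 1×Br = -1; 2×phen neutral; 1×NH3 neutral; sum -1.
Os + (-1) = 2+ ⇒ Os is +3.

+3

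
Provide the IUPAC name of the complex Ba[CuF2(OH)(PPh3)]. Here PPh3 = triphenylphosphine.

The 1 barium counter-ion carries a total charge of +2, so each complex ion is 2−.
Ligand charges: 1×triphenylphosphine (neutral), 2×fluoro (-1 each), 1×hydroxo (-1 each); total -3. So Cu + (-3) = 2−, giving Cu = +1.
Ligands are named alphabetically: fluoro before hydroxo before triphenylphosphine.
The complex ion is anionic, so copper takes the -ate form cuprate(I).

barium difluorohydroxo(triphenylphosphine)cuprate(I)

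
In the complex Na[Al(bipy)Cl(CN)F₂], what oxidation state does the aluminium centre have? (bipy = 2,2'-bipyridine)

1 sodium outside the brackets (+1 each) → the complex ion is 1−.
Ligand charges: 1×CN = -1; 1×Cl = -1; 1×bipy neutral; 2×F = -2; sum -4.
Al + (-4) = 1− ⇒ Al is +3.

+3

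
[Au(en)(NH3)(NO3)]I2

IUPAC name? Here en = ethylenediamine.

The 2 iodide counter-ions carry a total charge of -2, so each complex ion is 2+.
Ligand charges: 1×ammine (neutral), 1×ethylenediamine (neutral), 1×nitrato (-1 each); total -1. So Au + (-1) = 2+, giving Au = +3.
Ligands are named alphabetically: ammine before ethylenediamine before nitrato.

ammine(ethylenediamine)nitratogold(III) iodide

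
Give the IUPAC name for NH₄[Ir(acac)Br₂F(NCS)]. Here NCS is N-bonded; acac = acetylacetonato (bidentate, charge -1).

The 1 ammonium counter-ion carries a total charge of +1, so each complex ion is 1−.
Ligand charges: 1×isothiocyanato (-1 each), 1×fluoro (-1 each), 2×bromo (-1 each), 1×acetylacetonato (-1 each); total -5. So Ir + (-5) = 1−, giving Ir = +4.
The complex ion is anionic, so iridium takes the -ate form iridate(IV).

ammonium (acetylacetonato)dibromofluoroisothiocyanatoiridate(IV)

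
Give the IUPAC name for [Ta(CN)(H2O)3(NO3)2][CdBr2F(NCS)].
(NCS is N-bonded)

triaquacyanodinitratotantalum(V) dibromofluoroisothiocyanatocadmate(II)

Both ions are complex: the cation is named first with the plain metal name, the anion second with the -ate form; each ion's ligands are alphabetised independently.
Cadmium is always +2 in its complexes; the anion's ligand charges sum to -4, so the complex anion is 2−.
A 1:1 salt means the cation carries the equal and opposite charge, 2+.
Cation: ligand charges sum to -3; for the ion to be 2+, Ta = +5.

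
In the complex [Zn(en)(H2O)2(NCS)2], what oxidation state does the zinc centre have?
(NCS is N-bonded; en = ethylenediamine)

No counter-ion: the bracketed complex is neutral.
Ligand charges: 2×NCS = -2; 2×H2O neutral; 1×en neutral; sum -2.
Zn + (-2) = 0 ⇒ Zn is +2.

+2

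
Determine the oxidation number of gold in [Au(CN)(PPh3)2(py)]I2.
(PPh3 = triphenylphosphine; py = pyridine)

2 iodide outside the brackets (-1 each) → the complex ion is 2+.
Ligand charges: 2×PPh3 neutral; 1×CN = -1; 1×py neutral; sum -1.
Au + (-1) = 2+ ⇒ Au is +3.

+3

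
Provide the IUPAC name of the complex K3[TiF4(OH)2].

The 3 potassium counter-ions carry a total charge of +3, so each complex ion is 3−.
Ligand charges: 2×hydroxo (-1 each), 4×fluoro (-1 each); total -6. So Ti + (-6) = 3−, giving Ti = +3.
Ligands are named alphabetically: fluoro before hydroxo.
The complex ion is anionic, so titanium takes the -ate form titanate(III).

potassium tetrafluorodihydroxotitanate(III)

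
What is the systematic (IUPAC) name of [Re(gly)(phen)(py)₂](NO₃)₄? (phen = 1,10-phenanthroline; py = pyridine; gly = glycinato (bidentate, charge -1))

(glycinato)(1,10-phenanthroline)bis(pyridine)rhenium(V) nitrate

The 4 nitrate counter-ions carry a total charge of -4, so each complex ion is 4+.
Ligand charges: 1×1,10-phenanthroline (neutral), 2×pyridine (neutral), 1×glycinato (-1 each); total -1. So Re + (-1) = 4+, giving Re = +5.
Ligands are named alphabetically: glycinato before phenanthroline before pyridine.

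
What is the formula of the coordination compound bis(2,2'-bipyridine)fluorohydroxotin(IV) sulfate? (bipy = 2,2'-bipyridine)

[Sn(bipy)2F(OH)]SO4

Ligands: 1 hydroxo (OH, -1), 2 2,2'-bipyridine (bipy, neutral), 1 fluoro (F, -1). Ligand charge sum = -2.
With Sn in oxidation state +4, the complex ion is [Sn...]^2+.
Charge balance with sulfate (-2) requires 1 complex ion per 1 sulfate.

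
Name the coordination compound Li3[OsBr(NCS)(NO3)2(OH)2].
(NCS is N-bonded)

The 3 lithium counter-ions carry a total charge of +3, so each complex ion is 3−.
Ligand charges: 1×isothiocyanato (-1 each), 2×hydroxo (-1 each), 1×bromo (-1 each), 2×nitrato (-1 each); total -6. So Os + (-6) = 3−, giving Os = +3.
Ligands are named alphabetically: bromo before hydroxo before isothiocyanato before nitrato.
The complex ion is anionic, so osmium takes the -ate form osmate(III).

lithium bromodihydroxoisothiocyanatodinitratoosmate(III)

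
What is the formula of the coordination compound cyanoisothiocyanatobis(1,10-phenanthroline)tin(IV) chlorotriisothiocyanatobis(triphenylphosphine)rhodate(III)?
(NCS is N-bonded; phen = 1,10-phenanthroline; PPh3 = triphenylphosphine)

Cation [Sn…]: ligand charges -2, Sn(IV) ⇒ ion charge 2+.
Anion [Rh…]: ligand charges -4, Rh(III) ⇒ ion charge 1−.
One 2+ cation requires 2 of the 1− anion.

[Sn(CN)(NCS)(phen)2][RhCl(NCS)3(PPh3)2]2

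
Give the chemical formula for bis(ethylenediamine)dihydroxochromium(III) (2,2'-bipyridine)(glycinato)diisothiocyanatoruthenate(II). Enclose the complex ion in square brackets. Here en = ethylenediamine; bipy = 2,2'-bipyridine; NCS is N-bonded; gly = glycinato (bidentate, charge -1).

[Cr(en)2(OH)2][Ru(bipy)(gly)(NCS)2]

Cation [Cr…]: ligand charges -2, Cr(III) ⇒ ion charge 1+.
Anion [Ru…]: ligand charges -3, Ru(II) ⇒ ion charge 1−.
One 1+ cation balances one 1− anion.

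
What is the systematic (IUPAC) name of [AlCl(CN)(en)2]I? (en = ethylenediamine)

The 1 iodide counter-ion carries a total charge of -1, so each complex ion is 1+.
Ligand charges: 1×chloro (-1 each), 2×ethylenediamine (neutral), 1×cyano (-1 each); total -2. So Al + (-2) = 1+, giving Al = +3.
Ligands are named alphabetically: chloro before cyano before ethylenediamine.

chlorocyanobis(ethylenediamine)aluminium(III) iodide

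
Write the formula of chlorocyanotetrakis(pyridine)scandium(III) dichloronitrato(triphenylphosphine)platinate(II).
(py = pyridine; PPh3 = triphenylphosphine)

[ScCl(CN)(py)4][PtCl2(NO3)(PPh3)]

Cation [Sc…]: ligand charges -2, Sc(III) ⇒ ion charge 1+.
Anion [Pt…]: ligand charges -3, Pt(II) ⇒ ion charge 1−.
One 1+ cation balances one 1− anion.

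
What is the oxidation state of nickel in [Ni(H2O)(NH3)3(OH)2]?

+2

No counter-ion: the bracketed complex is neutral.
Ligand charges: 2×OH = -2; 3×NH3 neutral; 1×H2O neutral; sum -2.
Ni + (-2) = 0 ⇒ Ni is +2.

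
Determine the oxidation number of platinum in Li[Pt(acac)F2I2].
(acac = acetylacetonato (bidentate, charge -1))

1 lithium outside the brackets (+1 each) → the complex ion is 1−.
Ligand charges: 2×F = -2; 1×acac = -1; 2×I = -2; sum -5.
Pt + (-5) = 1− ⇒ Pt is +4.

+4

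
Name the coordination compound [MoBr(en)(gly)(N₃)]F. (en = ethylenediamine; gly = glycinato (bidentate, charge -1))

azidobromo(ethylenediamine)(glycinato)molybdenum(IV) fluoride

The 1 fluoride counter-ion carries a total charge of -1, so each complex ion is 1+.
Ligand charges: 1×ethylenediamine (neutral), 1×azido (-1 each), 1×bromo (-1 each), 1×glycinato (-1 each); total -3. So Mo + (-3) = 1+, giving Mo = +4.
Ligands are named alphabetically: azido before bromo before ethylenediamine before glycinato.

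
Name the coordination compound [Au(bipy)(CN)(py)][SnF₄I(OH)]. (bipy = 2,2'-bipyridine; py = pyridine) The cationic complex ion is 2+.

(2,2'-bipyridine)cyano(pyridine)gold(III) tetrafluorohydroxoiodostannate(IV)

The complex cation is given as 2+; its ligand charges sum to -1, so Au = +3.
A 1:1 salt means the anion carries the equal and opposite charge, 2−.
Anion: ligand charges sum to -6; for the ion to be 2−, Sn = +4.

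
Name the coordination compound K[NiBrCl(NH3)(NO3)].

potassium amminebromochloronitratonickelate(II)

The 1 potassium counter-ion carries a total charge of +1, so each complex ion is 1−.
Ligand charges: 1×chloro (-1 each), 1×nitrato (-1 each), 1×ammine (neutral), 1×bromo (-1 each); total -3. So Ni + (-3) = 1−, giving Ni = +2.
Ligands are named alphabetically: ammine before bromo before chloro before nitrato.
The complex ion is anionic, so nickel takes the -ate form nickelate(II).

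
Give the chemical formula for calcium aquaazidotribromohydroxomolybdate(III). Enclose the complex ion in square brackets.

Ligands: 1 hydroxo (OH, -1), 1 azido (N3, -1), 1 aqua (H2O, neutral), 3 bromo (Br, -1). Ligand charge sum = -5.
With Mo in oxidation state +3, the complex ion is [Mo...]^2−.
Charge balance with calcium (+2) requires 1 complex ion per 1 calcium.

Ca[MoBr3(H2O)(N3)(OH)]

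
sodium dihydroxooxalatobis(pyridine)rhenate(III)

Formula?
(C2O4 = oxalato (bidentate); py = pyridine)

Ligands: 1 oxalato (C2O4, -2), 2 pyridine (py, neutral), 2 hydroxo (OH, -1). Ligand charge sum = -4.
With Re in oxidation state +3, the complex ion is [Re...]^1−.
Charge balance with sodium (+1) requires 1 complex ion per 1 sodium.

Na[Re(C2O4)(OH)2(py)2]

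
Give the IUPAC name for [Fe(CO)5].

pentacarbonyliron(0)

There is no counter-ion, so the complex is neutral overall.
Ligand charges: 5×carbonyl (neutral); total 0. So Fe + (0) = 0, giving Fe = 0.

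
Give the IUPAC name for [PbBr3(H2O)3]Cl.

The 1 chloride counter-ion carries a total charge of -1, so each complex ion is 1+.
Ligand charges: 3×bromo (-1 each), 3×aqua (neutral); total -3. So Pb + (-3) = 1+, giving Pb = +4.
Ligands are named alphabetically: aqua before bromo.

triaquatribromolead(IV) chloride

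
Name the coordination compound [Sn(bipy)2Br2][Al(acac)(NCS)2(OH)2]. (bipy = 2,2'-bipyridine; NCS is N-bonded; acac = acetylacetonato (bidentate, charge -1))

Both ions are complex: the cation is named first with the plain metal name, the anion second with the -ate form; each ion's ligands are alphabetised independently.
Aluminium is always +3 in its complexes; the anion's ligand charges sum to -5, so the complex anion is 2−.
A 1:1 salt means the cation carries the equal and opposite charge, 2+.
Cation: ligand charges sum to -2; for the ion to be 2+, Sn = +4.

bis(2,2'-bipyridine)dibromotin(IV) (acetylacetonato)dihydroxodiisothiocyanatoaluminate(III)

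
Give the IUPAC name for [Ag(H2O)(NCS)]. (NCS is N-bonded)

aquaisothiocyanatosilver(I)

There is no counter-ion, so the complex is neutral overall.
Ligand charges: 1×isothiocyanato (-1 each), 1×aqua (neutral); total -1. So Ag + (-1) = 0, giving Ag = +1.
Ligands are named alphabetically: aqua before isothiocyanato.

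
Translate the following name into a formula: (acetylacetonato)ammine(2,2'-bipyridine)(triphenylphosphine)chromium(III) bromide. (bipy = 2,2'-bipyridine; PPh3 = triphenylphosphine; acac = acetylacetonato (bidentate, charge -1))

[Cr(acac)(bipy)(NH3)(PPh3)]Br2

Ligands: 1 ammine (NH3, neutral), 1 2,2'-bipyridine (bipy, neutral), 1 triphenylphosphine (PPh3, neutral), 1 acetylacetonato (acac, -1). Ligand charge sum = -1.
With Cr in oxidation state +3, the complex ion is [Cr...]^2+.
Charge balance with bromide (-1) requires 1 complex ion per 2 bromide.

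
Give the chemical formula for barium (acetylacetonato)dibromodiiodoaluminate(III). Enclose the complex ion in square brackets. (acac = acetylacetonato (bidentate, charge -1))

Ligands: 1 acetylacetonato (acac, -1), 2 bromo (Br, -1), 2 iodo (I, -1). Ligand charge sum = -5.
Charge balance with barium (+2) requires 1 complex ion per 1 barium.

Ba[Al(acac)Br2I2]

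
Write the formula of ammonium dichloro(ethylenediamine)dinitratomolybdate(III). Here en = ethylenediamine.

Ligands: 2 chloro (Cl, -1), 2 nitrato (NO3, -1), 1 ethylenediamine (en, neutral). Ligand charge sum = -4.
With Mo in oxidation state +3, the complex ion is [Mo...]^1−.
Charge balance with ammonium (+1) requires 1 complex ion per 1 ammonium.

NH4[MoCl2(en)(NO3)2]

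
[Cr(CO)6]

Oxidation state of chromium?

No counter-ion: the bracketed complex is neutral.
Ligand charges: 6×CO neutral; sum 0.
Cr + (0) = 0 ⇒ Cr is 0.

0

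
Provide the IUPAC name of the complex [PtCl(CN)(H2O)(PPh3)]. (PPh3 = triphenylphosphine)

There is no counter-ion, so the complex is neutral overall.
Ligand charges: 1×cyano (-1 each), 1×chloro (-1 each), 1×triphenylphosphine (neutral), 1×aqua (neutral); total -2. So Pt + (-2) = 0, giving Pt = +2.
Ligands are named alphabetically: aqua before chloro before cyano before triphenylphosphine.

aquachlorocyano(triphenylphosphine)platinum(II)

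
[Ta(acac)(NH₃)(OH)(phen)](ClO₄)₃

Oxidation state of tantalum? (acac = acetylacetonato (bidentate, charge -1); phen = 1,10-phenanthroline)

+5

3 perchlorate outside the brackets (-1 each) → the complex ion is 3+.
Ligand charges: 1×NH3 neutral; 1×acac = -1; 1×phen neutral; 1×OH = -1; sum -2.
Ta + (-2) = 3+ ⇒ Ta is +5.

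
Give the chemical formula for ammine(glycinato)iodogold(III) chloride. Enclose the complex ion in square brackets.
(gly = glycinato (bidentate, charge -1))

Ligands: 1 glycinato (gly, -1), 1 iodo (I, -1), 1 ammine (NH3, neutral). Ligand charge sum = -2.
Charge balance with chloride (-1) requires 1 complex ion per 1 chloride.

[Au(gly)I(NH3)]Cl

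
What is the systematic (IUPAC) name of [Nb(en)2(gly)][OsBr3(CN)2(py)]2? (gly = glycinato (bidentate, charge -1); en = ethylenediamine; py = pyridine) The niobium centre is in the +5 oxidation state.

bis(ethylenediamine)(glycinato)niobium(V) tribromodicyano(pyridine)osmate(III)

Both ions are complex: the cation is named first with the plain metal name, the anion second with the -ate form; each ion's ligands are alphabetised independently.
Nb is given as +5; the cation's ligand charges sum to -1, so the complex cation is 4+.
With 2 anions per cation, each anion must be 4/2 = 2−.
Anion: ligand charges sum to -5; for the ion to be 2−, Os = +3.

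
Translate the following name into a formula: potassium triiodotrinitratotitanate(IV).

Ligands: 3 iodo (I, -1), 3 nitrato (NO3, -1). Ligand charge sum = -6.
Charge balance with potassium (+1) requires 1 complex ion per 2 potassium.

K2[TiI3(NO3)3]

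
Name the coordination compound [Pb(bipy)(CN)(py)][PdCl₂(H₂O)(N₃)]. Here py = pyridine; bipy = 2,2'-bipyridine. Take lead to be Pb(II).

(2,2'-bipyridine)cyano(pyridine)lead(II) aquaazidodichloropalladate(II)

Both ions are complex: the cation is named first with the plain metal name, the anion second with the -ate form; each ion's ligands are alphabetised independently.
Pb is given as +2; the cation's ligand charges sum to -1, so the complex cation is 1+.
A 1:1 salt means the anion carries the equal and opposite charge, 1−.
Anion: ligand charges sum to -3; for the ion to be 1−, Pd = +2.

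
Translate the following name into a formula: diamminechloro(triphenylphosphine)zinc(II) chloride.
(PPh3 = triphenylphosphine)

[ZnCl(NH3)2(PPh3)]Cl

Ligands: 1 triphenylphosphine (PPh3, neutral), 1 chloro (Cl, -1), 2 ammine (NH3, neutral). Ligand charge sum = -1.
Charge balance with chloride (-1) requires 1 complex ion per 1 chloride.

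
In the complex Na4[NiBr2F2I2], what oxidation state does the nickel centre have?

4 sodium outside the brackets (+1 each) → the complex ion is 4−.
Ligand charges: 2×F = -2; 2×Br = -2; 2×I = -2; sum -6.
Ni + (-6) = 4− ⇒ Ni is +2.

+2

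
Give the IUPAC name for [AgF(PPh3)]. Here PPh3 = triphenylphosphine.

fluoro(triphenylphosphine)silver(I)

There is no counter-ion, so the complex is neutral overall.
Ligand charges: 1×triphenylphosphine (neutral), 1×fluoro (-1 each); total -1. So Ag + (-1) = 0, giving Ag = +1.
Ligands are named alphabetically: fluoro before triphenylphosphine.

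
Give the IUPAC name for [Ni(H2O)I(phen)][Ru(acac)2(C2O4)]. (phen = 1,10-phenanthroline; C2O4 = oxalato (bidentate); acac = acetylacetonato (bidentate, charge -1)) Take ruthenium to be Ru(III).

aquaiodo(1,10-phenanthroline)nickel(II) bis(acetylacetonato)oxalatoruthenate(III)

Both ions are complex: the cation is named first with the plain metal name, the anion second with the -ate form; each ion's ligands are alphabetised independently.
Ru is given as +3; the anion's ligand charges sum to -4, so the complex anion is 1−.
A 1:1 salt means the cation carries the equal and opposite charge, 1+.
Cation: ligand charges sum to -1; for the ion to be 1+, Ni = +2.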